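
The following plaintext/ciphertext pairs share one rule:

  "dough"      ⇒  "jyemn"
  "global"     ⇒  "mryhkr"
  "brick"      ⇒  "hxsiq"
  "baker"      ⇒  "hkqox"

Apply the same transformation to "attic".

The rule splits by letter class: vowels +10, consonants +6.
On attic: a(vowel)+10=k, t(cons)+6=z, t(cons)+6=z, i(vowel)+10=s, c(cons)+6=i.

kzzsi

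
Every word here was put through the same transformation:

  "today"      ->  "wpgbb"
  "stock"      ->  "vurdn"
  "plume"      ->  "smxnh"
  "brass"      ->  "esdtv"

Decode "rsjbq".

The shifts repeat in a cycle of length 2: positions 0,1,… shift by +3, +1, then the pattern repeats.
Decoding rsjbq: r−3=o, s−1=r, j−3=g, b−1=a, q−3=n.

organ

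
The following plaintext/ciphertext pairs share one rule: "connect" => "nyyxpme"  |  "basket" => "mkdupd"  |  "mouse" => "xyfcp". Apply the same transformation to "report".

It's a Vigenère-style cipher with numeric key [11,10]: position i shifts by key[i mod 2].
Applying it to report: r+11=c, e+10=o, p+11=a, o+10=y, r+11=c, t+10=d.

coaycd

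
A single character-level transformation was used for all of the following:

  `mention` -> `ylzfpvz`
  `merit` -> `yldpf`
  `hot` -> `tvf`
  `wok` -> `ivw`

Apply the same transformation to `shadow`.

ethpvi

The rule splits by letter class: vowels +7, consonants +12.
On shadow: s(cons)+12=e, h(cons)+12=t, a(vowel)+7=h, d(cons)+12=p, o(vowel)+7=v, w(cons)+12=i.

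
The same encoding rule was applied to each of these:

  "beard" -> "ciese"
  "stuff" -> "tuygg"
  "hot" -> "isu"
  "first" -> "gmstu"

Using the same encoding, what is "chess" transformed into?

diitt

The rule splits by letter class: vowels +4, consonants +1.
For chess: c(cons)+1=d, h(cons)+1=i, e(vowel)+4=i, s(cons)+1=t, s(cons)+1=t.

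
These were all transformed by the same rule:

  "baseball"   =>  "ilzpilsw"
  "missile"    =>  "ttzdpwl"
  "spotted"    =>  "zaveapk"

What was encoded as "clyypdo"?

Shifts by position in baseball: pos 0: b→i (+7), pos 1: a→l (+11), pos 2: s→z (+7), pos 3: e→p (+11) — repeating every 2. It's a Vigenère-style cipher with numeric key [7,11]: position i shifts by key[i mod 2].
Undoing it on clyypdo: c−7=v, l−11=a, y−7=r, y−11=n, p−7=i, d−11=s, o−7=h.

varnish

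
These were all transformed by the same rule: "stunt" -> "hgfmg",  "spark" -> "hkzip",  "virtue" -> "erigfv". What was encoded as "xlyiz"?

cobra

Letters are reflected about the middle of the alphabet (position → 25−position): Atbash.
Reversing it on xlyiz: x↔c, l↔o, y↔b, i↔r, z↔a.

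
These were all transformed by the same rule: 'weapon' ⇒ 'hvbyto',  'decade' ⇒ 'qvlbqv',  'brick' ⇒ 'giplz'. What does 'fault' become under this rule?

w(22)→h(7) and e(4)→v(21) fit y≡5x+1 (mod 26); the inverse of 5 mod 26 is 21. This is an affine cipher: with a=0,…,z=25, each position x becomes (5x+1) mod 26.
Applying it to fault: f(5)→5·5+1≡0=a; a(0)→5·0+1≡1=b; u(20)→5·20+1≡23=x; l(11)→5·11+1≡4=e; t(19)→5·19+1≡18=s (all mod 26).

abxes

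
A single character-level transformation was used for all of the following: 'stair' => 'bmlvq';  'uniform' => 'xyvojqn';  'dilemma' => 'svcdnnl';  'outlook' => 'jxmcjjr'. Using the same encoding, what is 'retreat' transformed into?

Each letter's alphabet position (a=0..z=25) is mapped through 11·x+11 mod 26 — an affine cipher.
On retreat: r(17)→11·17+11≡16=q; e(4)→11·4+11≡3=d; t(19)→11·19+11≡12=m; r(17)→11·17+11≡16=q; e(4)→11·4+11≡3=d; a(0)→11·0+11≡11=l; t(19)→11·19+11≡12=m (all mod 26).

qdmqdlm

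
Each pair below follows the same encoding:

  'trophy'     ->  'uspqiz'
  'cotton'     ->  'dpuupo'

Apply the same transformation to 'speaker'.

tqfblfs

Compare letters: t→u is +1, r→s is +1, o→p is +1 — a constant shift. Each letter is shifted forward by 1 in the alphabet (a Caesar shift of +1).
On speaker: s+1=t, p+1=q, e+1=f, a+1=b, k+1=l, e+1=f, r+1=s.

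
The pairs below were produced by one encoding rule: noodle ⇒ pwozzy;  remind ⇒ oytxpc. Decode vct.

The output letters match the input read backwards, each shifted +11: noodle reversed is eldoon. The word is reversed, then every letter is shifted forward by 11.
Undoing it on vct: shift back: v−11=k, c−11=r, t−11=i → kri; then reverse → irk.

irk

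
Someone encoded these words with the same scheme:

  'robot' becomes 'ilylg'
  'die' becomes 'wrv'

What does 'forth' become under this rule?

Each pair mirrors across the alphabet (r↔i, o↔l, b↔y): positions sum to 25. Letters are reflected about the middle of the alphabet (position → 25−position): Atbash.
For forth: f↔u, o↔l, r↔i, t↔g, h↔s.

uligs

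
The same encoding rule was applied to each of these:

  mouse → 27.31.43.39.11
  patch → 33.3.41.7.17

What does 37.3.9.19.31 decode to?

radio

With a=1..z=26, the number is 2·pos + 1.
Decoding 37.3.9.19.31: 37→(37−1)÷2=18=r, 3→(3−1)÷2=1=a, 9→(9−1)÷2=4=d, 19→(19−1)÷2=9=i, 31→(31−1)÷2=15=o.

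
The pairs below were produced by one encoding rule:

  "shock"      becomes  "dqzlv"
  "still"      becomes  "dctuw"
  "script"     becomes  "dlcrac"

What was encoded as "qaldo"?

fraud

Shifts by position in shock: pos 0: s→d (+11), pos 1: h→q (+9), pos 2: o→z (+11), pos 3: c→l (+9) — repeating every 2. A repeating key of period 2 is used — shifts +11, +9 over and over.
Reversing it on qaldo: q−11=f, a−9=r, l−11=a, d−9=u, o−11=d.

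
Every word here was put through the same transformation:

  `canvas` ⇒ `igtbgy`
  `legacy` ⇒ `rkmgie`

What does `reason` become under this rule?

Compare letters: c→i is +6, a→g is +6, n→t is +6 — a constant shift. This is a Caesar cipher with shift 6.
Applying it to reason: r+6=x, e+6=k, a+6=g, s+6=y, o+6=u, n+6=t.

xkgyut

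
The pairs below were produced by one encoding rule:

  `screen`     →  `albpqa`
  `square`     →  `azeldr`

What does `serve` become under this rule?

The shift increases by 1 at each position, starting from +8: 8, 9, 10, ….
On serve: s+8=a, e+9=n, r+10=b, v+11=g, e+12=q.

anbgq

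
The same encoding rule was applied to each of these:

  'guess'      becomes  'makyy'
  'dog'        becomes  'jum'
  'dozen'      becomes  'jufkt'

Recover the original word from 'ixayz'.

crust

Compare letters: g→m is +6, u→a is +6, e→k is +6 — a constant shift. Every letter moves 6 places later in the alphabet, wrapping around z→a.
Decoding ixayz: i−6=c, x−6=r, a−6=u, y−6=s, z−6=t.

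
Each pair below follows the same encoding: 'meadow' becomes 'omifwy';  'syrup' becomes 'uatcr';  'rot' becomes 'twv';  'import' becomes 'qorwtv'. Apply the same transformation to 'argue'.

iticm

The shift depends on letter class: consonant m→o is +2, but vowel e→m is +8. The rule splits by letter class: vowels +8, consonants +2.
For argue: a(vowel)+8=i, r(cons)+2=t, g(cons)+2=i, u(vowel)+8=c, e(vowel)+8=m.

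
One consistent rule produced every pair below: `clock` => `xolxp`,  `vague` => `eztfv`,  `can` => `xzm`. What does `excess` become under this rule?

vcxvhh

Each pair mirrors across the alphabet (c↔x, l↔o, o↔l): positions sum to 25. Letters are reflected about the middle of the alphabet (position → 25−position): Atbash.
For excess: e↔v, x↔c, c↔x, e↔v, s↔h, s↔h.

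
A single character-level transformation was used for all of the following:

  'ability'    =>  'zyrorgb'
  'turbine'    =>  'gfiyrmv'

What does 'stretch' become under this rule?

hgivgxs

Each pair mirrors across the alphabet (a↔z, b↔y, i↔r): positions sum to 25. Letters are reflected about the middle of the alphabet (position → 25−position): Atbash.
Applying it to stretch: s↔h, t↔g, r↔i, e↔v, t↔g, c↔x, h↔s.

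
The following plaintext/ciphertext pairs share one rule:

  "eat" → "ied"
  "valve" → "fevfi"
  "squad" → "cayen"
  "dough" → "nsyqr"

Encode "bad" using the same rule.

The shift depends on letter class: consonant t→d is +10, but vowel e→i is +4. The rule splits by letter class: vowels +4, consonants +10.
Applying it to bad: b(cons)+10=l, a(vowel)+4=e, d(cons)+10=n.

len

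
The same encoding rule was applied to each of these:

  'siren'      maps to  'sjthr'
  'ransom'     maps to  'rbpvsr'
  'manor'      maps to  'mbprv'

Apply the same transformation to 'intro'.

In siren: s→s is +0, i→j is +1, r→t is +2, e→h is +3 — the shift increases by 1 each position. Each letter shifts forward by its position index (0, 1, 2, …) — the shift grows by one for each successive letter.
For intro: i+0=i, n+1=o, t+2=v, r+3=u, o+4=s.

iovus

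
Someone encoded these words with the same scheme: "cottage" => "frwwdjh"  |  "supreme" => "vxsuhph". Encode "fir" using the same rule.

Compare letters: c→f is +3, o→r is +3, t→w is +3 — a constant shift. It's a constant shift of +3 (ROT3).
Applying it to fir: f+3=i, i+3=l, r+3=u.

ilu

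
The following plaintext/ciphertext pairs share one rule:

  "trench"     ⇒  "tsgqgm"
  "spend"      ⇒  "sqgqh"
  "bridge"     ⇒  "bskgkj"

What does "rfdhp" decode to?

rebel

In trench: t→t is +0, r→s is +1, e→g is +2, n→q is +3 — the shift increases by 1 each position. Letter i (0-indexed) is shifted by i+0, so successive shifts are 0, 1, 2, ….
Decoding rfdhp: r−0=r, f−1=e, d−2=b, h−3=e, p−4=l.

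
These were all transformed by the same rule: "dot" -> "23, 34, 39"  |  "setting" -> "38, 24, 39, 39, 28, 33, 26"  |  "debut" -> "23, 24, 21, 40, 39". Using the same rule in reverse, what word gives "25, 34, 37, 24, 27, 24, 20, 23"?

forehead

d is letter #4 and maps to 23: an offset of 19. The number is (letter's place in the alphabet, a=1) + 19.
Reversing it on 25, 34, 37, 24, 27, 24, 20, 23: 25→(25−19)÷1=6=f, 34→(34−19)÷1=15=o, 37→(37−19)÷1=18=r, 24→(24−19)÷1=5=e, 27→(27−19)÷1=8=h, 24→(24−19)÷1=5=e, 20→(20−19)÷1=1=a, 23→(23−19)÷1=4=d.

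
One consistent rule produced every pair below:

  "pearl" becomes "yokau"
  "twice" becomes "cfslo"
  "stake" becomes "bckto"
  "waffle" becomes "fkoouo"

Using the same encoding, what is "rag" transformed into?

akp

The shift depends on letter class: consonant p→y is +9, but vowel e→o is +10. Vowels shift forward by 10 and consonants shift forward by 9.
On rag: r(cons)+9=a, a(vowel)+10=k, g(cons)+9=p.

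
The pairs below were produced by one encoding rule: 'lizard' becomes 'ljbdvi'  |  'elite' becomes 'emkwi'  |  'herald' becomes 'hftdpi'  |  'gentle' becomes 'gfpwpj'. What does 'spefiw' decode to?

soccer

Each letter shifts forward by its position index (0, 1, 2, …) — the shift grows by one for each successive letter.
Decoding spefiw: s−0=s, p−1=o, e−2=c, f−3=c, i−4=e, w−5=r.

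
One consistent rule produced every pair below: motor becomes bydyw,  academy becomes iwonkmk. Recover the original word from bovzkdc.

The word is reversed, then every letter is shifted forward by 10.
Undoing it on bovzkdc: shift back: b−10=r, o−10=e, v−10=l, z−10=p, k−10=a, d−10=t, c−10=s → relpats; then reverse → stapler.

stapler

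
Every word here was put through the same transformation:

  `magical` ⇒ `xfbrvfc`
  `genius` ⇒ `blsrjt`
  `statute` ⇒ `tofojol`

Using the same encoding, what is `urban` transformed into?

m(12)→x(23) and a(0)→f(5) fit y≡21x+5 (mod 26); the inverse of 21 mod 26 is 5. Each letter's alphabet position (a=0..z=25) is mapped through 21·x+5 mod 26 — an affine cipher.
Applying it to urban: u(20)→21·20+5≡9=j; r(17)→21·17+5≡24=y; b(1)→21·1+5≡0=a; a(0)→21·0+5≡5=f; n(13)→21·13+5≡18=s (all mod 26).

jyafs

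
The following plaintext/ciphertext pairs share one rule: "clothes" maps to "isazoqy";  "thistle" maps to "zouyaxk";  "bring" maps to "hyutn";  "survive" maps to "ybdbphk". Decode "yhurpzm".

sailing

It's a Vigenère-style cipher with numeric key [6,7,12]: position i shifts by key[i mod 3].
Decoding yhurpzm: y−6=s, h−7=a, u−12=i, r−6=l, p−7=i, z−12=n, m−6=g.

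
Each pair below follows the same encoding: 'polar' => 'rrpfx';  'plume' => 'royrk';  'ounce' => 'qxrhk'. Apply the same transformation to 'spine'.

In polar: p→r is +2, o→r is +3, l→p is +4, a→f is +5 — the shift increases by 1 each position. Letter i (0-indexed) is shifted by i+2, so successive shifts are 2, 3, 4, ….
Applying it to spine: s+2=u, p+3=s, i+4=m, n+5=s, e+6=k.

usmsk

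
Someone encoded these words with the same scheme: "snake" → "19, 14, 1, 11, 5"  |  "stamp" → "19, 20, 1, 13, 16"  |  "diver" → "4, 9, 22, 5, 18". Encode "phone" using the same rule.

s is letter #19 and maps to 19: an offset of 0. Letters become their 1-indexed alphabet positions: a=1 … z=26.
Applying it to phone: p=16→16, h=8→8, o=15→15, n=14→14, e=5→5.

16, 8, 15, 14, 5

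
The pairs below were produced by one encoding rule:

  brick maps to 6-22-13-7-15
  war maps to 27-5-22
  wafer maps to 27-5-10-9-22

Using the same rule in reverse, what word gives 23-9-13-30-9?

seize

b is letter #2 and maps to 6: an offset of 4. Each letter is replaced by its alphabet position (a=1..z=26) + 4.
Reversing it on 23-9-13-30-9: 23→(23−4)÷1=19=s, 9→(9−4)÷1=5=e, 13→(13−4)÷1=9=i, 30→(30−4)÷1=26=z, 9→(9−4)÷1=5=e.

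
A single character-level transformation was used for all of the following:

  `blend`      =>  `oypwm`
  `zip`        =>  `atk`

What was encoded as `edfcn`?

The output letters match the input read backwards, each shifted +11: blend reversed is dnelb. Read the word backwards and shift each letter +11.
Undoing it on edfcn: shift back: e−11=t, d−11=s, f−11=u, c−11=r, n−11=c → tsurc; then reverse → crust.

crust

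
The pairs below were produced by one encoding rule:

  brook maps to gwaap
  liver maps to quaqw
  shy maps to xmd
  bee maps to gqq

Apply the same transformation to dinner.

The shift depends on letter class: consonant b→g is +5, but vowel o→a is +12. The rule splits by letter class: vowels +12, consonants +5.
On dinner: d(cons)+5=i, i(vowel)+12=u, n(cons)+5=s, n(cons)+5=s, e(vowel)+12=q, r(cons)+5=w.

iussqw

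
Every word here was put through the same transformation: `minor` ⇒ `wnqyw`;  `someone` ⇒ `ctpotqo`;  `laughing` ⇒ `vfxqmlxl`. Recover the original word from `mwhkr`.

cream

Shifts by position in minor: pos 0: m→w (+10), pos 1: i→n (+5), pos 2: n→q (+3), pos 3: o→y (+10), pos 4: r→w (+5) — repeating every 3. It's a Vigenère-style cipher with numeric key [10,5,3]: position i shifts by key[i mod 3].
Undoing it on mwhkr: m−10=c, w−5=r, h−3=e, k−10=a, r−5=m.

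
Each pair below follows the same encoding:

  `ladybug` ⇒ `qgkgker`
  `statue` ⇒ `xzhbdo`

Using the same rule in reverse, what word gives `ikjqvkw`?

decimal

Letter i (0-indexed) is shifted by i+5, so successive shifts are 5, 6, 7, ….
Decoding ikjqvkw: i−5=d, k−6=e, j−7=c, q−8=i, v−9=m, k−10=a, w−11=l.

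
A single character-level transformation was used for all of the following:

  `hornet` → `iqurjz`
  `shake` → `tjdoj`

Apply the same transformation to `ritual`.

Letter i (0-indexed) is shifted by i+1, so successive shifts are 1, 2, 3, ….
For ritual: r+1=s, i+2=k, t+3=w, u+4=y, a+5=f, l+6=r.

skwyfr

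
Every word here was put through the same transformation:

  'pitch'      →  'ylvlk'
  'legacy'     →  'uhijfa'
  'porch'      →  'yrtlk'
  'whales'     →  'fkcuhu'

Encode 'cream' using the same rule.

lugjp

Shifts by position in pitch: pos 0: p→y (+9), pos 1: i→l (+3), pos 2: t→v (+2), pos 3: c→l (+9), pos 4: h→k (+3) — repeating every 3. A repeating key of period 3 is used — shifts +9, +3, +2 over and over.
On cream: c+9=l, r+3=u, e+2=g, a+9=j, m+3=p.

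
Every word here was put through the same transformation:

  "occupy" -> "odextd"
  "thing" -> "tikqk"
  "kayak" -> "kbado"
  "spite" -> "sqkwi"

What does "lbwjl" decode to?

The shift increases by 1 at each position, starting from +0: 0, 1, 2, ….
Undoing it on lbwjl: l−0=l, b−1=a, w−2=u, j−3=g, l−4=h.

laugh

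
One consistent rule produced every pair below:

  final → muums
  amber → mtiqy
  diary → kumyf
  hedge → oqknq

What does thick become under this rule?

Vowels shift forward by 12 and consonants shift forward by 7.
On thick: t(cons)+7=a, h(cons)+7=o, i(vowel)+12=u, c(cons)+7=j, k(cons)+7=r.

aoujr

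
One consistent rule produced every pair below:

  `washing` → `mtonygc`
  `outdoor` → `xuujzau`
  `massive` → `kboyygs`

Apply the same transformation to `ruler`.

The output letters match the input read backwards, each shifted +6: washing reversed is gnihsaw. Two steps: reverse the string, then apply a Caesar shift of +6.
For ruler: reverse → relur; then shift: r+6=x, e+6=k, l+6=r, u+6=a, r+6=x.

xkrax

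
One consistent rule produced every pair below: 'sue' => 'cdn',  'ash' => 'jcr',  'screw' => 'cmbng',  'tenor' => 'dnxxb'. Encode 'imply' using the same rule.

The shift depends on letter class: consonant s→c is +10, but vowel u→d is +9. Two shifts are in play — +9 for a/e/i/o/u, +10 for every other letter.
For imply: i(vowel)+9=r, m(cons)+10=w, p(cons)+10=z, l(cons)+10=v, y(cons)+10=i.

rwzvi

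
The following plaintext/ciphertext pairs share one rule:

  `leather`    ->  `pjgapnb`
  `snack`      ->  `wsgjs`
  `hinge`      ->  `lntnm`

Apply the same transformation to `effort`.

iklvzc

The shift increases by 1 at each position, starting from +4: 4, 5, 6, ….
On effort: e+4=i, f+5=k, f+6=l, o+7=v, r+8=z, t+9=c.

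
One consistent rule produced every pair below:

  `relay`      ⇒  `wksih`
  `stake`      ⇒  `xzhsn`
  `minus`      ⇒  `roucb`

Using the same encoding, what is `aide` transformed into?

In relay: r→w is +5, e→k is +6, l→s is +7, a→i is +8 — the shift increases by 1 each position. Each letter shifts forward by (position + 5), i.e. 5, 6, 7, … — the shift grows by one for each successive letter.
On aide: a+5=f, i+6=o, d+7=k, e+8=m.

fokm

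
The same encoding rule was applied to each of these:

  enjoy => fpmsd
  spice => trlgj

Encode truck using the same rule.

In enjoy: e→f is +1, n→p is +2, j→m is +3, o→s is +4 — the shift increases by 1 each position. Letter i (0-indexed) is shifted by i+1, so successive shifts are 1, 2, 3, ….
For truck: t+1=u, r+2=t, u+3=x, c+4=g, k+5=p.

utxgp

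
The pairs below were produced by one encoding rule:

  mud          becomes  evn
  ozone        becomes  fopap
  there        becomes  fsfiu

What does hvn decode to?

The output letters match the input read backwards, each shifted +1: mud reversed is dum. Two steps: reverse the string, then apply a Caesar shift of +1.
Reversing it on hvn: shift back: h−1=g, v−1=u, n−1=m → gum; then reverse → mug.

mug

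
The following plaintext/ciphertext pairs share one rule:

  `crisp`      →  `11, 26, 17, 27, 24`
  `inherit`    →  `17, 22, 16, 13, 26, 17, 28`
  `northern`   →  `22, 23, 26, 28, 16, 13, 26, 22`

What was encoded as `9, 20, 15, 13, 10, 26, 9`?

algebra

c is letter #3 and maps to 11: an offset of 8. Letters become their 1-based position plus 8 (so a→9, b→10, …).
Decoding 9, 20, 15, 13, 10, 26, 9: 9→(9−8)÷1=1=a, 20→(20−8)÷1=12=l, 15→(15−8)÷1=7=g, 13→(13−8)÷1=5=e, 10→(10−8)÷1=2=b, 26→(26−8)÷1=18=r, 9→(9−8)÷1=1=a.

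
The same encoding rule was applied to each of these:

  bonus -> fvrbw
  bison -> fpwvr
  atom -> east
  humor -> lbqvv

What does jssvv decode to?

floor

Shifts by position in bonus: pos 0: b→f (+4), pos 1: o→v (+7), pos 2: n→r (+4), pos 3: u→b (+7) — repeating every 2. It's a Vigenère-style cipher with numeric key [4,7]: position i shifts by key[i mod 2].
Decoding jssvv: j−4=f, s−7=l, s−4=o, v−7=o, v−4=r.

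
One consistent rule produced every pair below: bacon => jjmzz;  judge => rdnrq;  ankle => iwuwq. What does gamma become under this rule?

ojwxm

In bacon: b→j is +8, a→j is +9, c→m is +10, o→z is +11 — the shift increases by 1 each position. Letter i (0-indexed) is shifted by i+8, so successive shifts are 8, 9, 10, ….
Applying it to gamma: g+8=o, a+9=j, m+10=w, m+11=x, a+12=m.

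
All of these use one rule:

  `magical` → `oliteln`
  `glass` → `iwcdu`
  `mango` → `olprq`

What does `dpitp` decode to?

begin

It's a Vigenère-style cipher with numeric key [2,11]: position i shifts by key[i mod 2].
Decoding dpitp: d−2=b, p−11=e, i−2=g, t−11=i, p−2=n.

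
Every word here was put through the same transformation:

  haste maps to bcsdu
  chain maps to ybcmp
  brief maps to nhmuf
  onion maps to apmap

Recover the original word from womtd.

h(7)→b(1) and a(0)→c(2) fit y≡11x+2 (mod 26); the inverse of 11 mod 26 is 19. Each letter's alphabet position (a=0..z=25) is mapped through 11·x+2 mod 26 — an affine cipher.
Reversing it on womtd: w(22)→19·(22−2)≡16=q; o(14)→19·(14−2)≡20=u; m(12)→19·(12−2)≡8=i; t(19)→19·(19−2)≡11=l; d(3)→19·(3−2)≡19=t (all mod 26).

quilt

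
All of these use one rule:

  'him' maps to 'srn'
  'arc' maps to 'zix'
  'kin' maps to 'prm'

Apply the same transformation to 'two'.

gdl

Each pair mirrors across the alphabet (h↔s, i↔r, m↔n): positions sum to 25. Letters are reflected about the middle of the alphabet (position → 25−position): Atbash.
On two: t↔g, w↔d, o↔l.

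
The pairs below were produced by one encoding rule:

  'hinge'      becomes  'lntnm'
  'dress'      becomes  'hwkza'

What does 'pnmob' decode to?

light

In hinge: h→l is +4, i→n is +5, n→t is +6, g→n is +7 — the shift increases by 1 each position. Each letter shifts forward by (position + 4), i.e. 4, 5, 6, … — the shift grows by one for each successive letter.
Undoing it on pnmob: p−4=l, n−5=i, m−6=g, o−7=h, b−8=t.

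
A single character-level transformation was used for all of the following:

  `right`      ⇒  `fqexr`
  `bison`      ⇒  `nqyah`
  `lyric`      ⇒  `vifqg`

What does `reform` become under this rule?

fslafo

r(17)→f(5) and i(8)→q(16) fit y≡19x+20 (mod 26); the inverse of 19 mod 26 is 11. This is an affine cipher: with a=0,…,z=25, each position x becomes (19x+20) mod 26.
On reform: r(17)→19·17+20≡5=f; e(4)→19·4+20≡18=s; f(5)→19·5+20≡11=l; o(14)→19·14+20≡0=a; r(17)→19·17+20≡5=f; m(12)→19·12+20≡14=o (all mod 26).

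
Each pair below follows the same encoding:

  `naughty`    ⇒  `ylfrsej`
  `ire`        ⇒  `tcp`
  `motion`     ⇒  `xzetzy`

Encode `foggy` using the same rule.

qzrrj

It's a constant shift of +11 (ROT11).
Applying it to foggy: f+11=q, o+11=z, g+11=r, g+11=r, y+11=j.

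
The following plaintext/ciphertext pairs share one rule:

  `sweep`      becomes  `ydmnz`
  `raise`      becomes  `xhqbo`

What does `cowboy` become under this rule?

ivekyj

In sweep: s→y is +6, w→d is +7, e→m is +8, e→n is +9 — the shift increases by 1 each position. Each letter shifts forward by (position + 6), i.e. 6, 7, 8, … — the shift grows by one for each successive letter.
Applying it to cowboy: c+6=i, o+7=v, w+8=e, b+9=k, o+10=y, y+11=j.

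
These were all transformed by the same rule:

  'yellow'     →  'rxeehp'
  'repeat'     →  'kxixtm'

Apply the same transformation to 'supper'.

Compare letters: y→r is +19, e→x is +19, l→e is +19 — a constant shift. This is a Caesar cipher with shift 19.
On supper: s+19=l, u+19=n, p+19=i, p+19=i, e+19=x, r+19=k.

lniixk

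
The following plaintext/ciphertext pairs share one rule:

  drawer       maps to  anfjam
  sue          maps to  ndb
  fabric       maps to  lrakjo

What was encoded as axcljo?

The output letters match the input read backwards, each shifted +9: drawer reversed is reward. Two steps: reverse the string, then apply a Caesar shift of +9.
Reversing it on axcljo: shift back: a−9=r, x−9=o, c−9=t, l−9=c, j−9=a, o−9=f → rotcaf; then reverse → factor.

factor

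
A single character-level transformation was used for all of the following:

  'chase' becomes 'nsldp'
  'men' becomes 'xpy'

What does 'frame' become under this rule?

Each letter is shifted forward by 11 in the alphabet (a Caesar shift of +11).
For frame: f+11=q, r+11=c, a+11=l, m+11=x, e+11=p.

qclxp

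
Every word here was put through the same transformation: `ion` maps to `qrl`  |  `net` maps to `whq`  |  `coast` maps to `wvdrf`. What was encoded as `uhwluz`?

The word is reversed, then every letter is shifted forward by 3.
Reversing it on uhwluz: shift back: u−3=r, h−3=e, w−3=t, l−3=i, u−3=r, z−3=w → retirw; then reverse → writer.

writer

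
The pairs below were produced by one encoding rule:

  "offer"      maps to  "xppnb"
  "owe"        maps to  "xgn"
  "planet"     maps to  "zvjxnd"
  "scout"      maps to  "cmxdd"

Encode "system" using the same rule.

cicdnw

The shift depends on letter class: consonant f→p is +10, but vowel o→x is +9. Vowels shift forward by 9 and consonants shift forward by 10.
For system: s(cons)+10=c, y(cons)+10=i, s(cons)+10=c, t(cons)+10=d, e(vowel)+9=n, m(cons)+10=w.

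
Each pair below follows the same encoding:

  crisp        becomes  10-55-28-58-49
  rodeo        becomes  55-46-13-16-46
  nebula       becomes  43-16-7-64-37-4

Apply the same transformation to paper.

c(#3)→10 and r(#18)→55: differences scale by 3, so n = 3·pos + 1. With a=1..z=26, the number is 3·pos + 1.
Applying it to paper: p=16→49, a=1→4, p=16→49, e=5→16, r=18→55.

49-4-49-16-55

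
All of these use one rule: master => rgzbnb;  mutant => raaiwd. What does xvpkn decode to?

spice

Letter i (0-indexed) is shifted by i+5, so successive shifts are 5, 6, 7, ….
Reversing it on xvpkn: x−5=s, v−6=p, p−7=i, k−8=c, n−9=e.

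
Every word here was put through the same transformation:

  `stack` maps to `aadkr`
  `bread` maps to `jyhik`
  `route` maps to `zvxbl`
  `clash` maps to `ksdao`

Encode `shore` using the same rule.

Shifts by position in stack: pos 0: s→a (+8), pos 1: t→a (+7), pos 2: a→d (+3), pos 3: c→k (+8), pos 4: k→r (+7) — repeating every 3. It's a Vigenère-style cipher with numeric key [8,7,3]: position i shifts by key[i mod 3].
On shore: s+8=a, h+7=o, o+3=r, r+8=z, e+7=l.

aorzl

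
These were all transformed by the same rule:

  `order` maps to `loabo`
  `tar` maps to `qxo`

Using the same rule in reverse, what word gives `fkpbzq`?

insect

Compare letters: o→l is +23, r→o is +23, d→a is +23 — a constant shift. This is a Caesar cipher with shift 23.
Reversing it on fkpbzq: f−23=i, k−23=n, p−23=s, b−23=e, z−23=c, q−23=t.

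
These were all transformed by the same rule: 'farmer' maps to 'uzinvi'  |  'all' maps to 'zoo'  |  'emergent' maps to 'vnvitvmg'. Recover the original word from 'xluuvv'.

Each pair mirrors across the alphabet (f↔u, a↔z, r↔i): positions sum to 25. Letters are reflected about the middle of the alphabet (position → 25−position): Atbash.
Decoding xluuvv: x↔c, l↔o, u↔f, u↔f, v↔e, v↔e.

coffee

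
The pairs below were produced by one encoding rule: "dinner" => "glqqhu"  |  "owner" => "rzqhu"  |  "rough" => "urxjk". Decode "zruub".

Every letter moves 3 places later in the alphabet, wrapping around z→a.
Reversing it on zruub: z−3=w, r−3=o, u−3=r, u−3=r, b−3=y.

worry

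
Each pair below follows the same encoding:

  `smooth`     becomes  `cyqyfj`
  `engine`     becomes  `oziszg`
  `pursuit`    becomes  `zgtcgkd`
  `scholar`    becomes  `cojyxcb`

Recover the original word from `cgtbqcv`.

surreal

It's a Vigenère-style cipher with numeric key [10,12,2]: position i shifts by key[i mod 3].
Reversing it on cgtbqcv: c−10=s, g−12=u, t−2=r, b−10=r, q−12=e, c−2=a, v−10=l.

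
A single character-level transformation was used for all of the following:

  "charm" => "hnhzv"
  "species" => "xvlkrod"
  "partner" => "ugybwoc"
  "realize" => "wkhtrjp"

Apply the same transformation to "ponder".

Each letter shifts forward by (position + 5), i.e. 5, 6, 7, … — the shift grows by one for each successive letter.
For ponder: p+5=u, o+6=u, n+7=u, d+8=l, e+9=n, r+10=b.

uuulnb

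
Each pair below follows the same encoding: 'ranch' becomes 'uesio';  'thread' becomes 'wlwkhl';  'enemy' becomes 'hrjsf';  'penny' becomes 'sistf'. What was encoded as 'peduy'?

mayor

In ranch: r→u is +3, a→e is +4, n→s is +5, c→i is +6 — the shift increases by 1 each position. The shift increases by 1 at each position, starting from +3: 3, 4, 5, ….
Reversing it on peduy: p−3=m, e−4=a, d−5=y, u−6=o, y−7=r.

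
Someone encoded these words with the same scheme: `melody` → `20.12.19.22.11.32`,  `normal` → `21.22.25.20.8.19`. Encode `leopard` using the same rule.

19.12.22.23.8.25.11

m is letter #13 and maps to 20: an offset of 7. Letters become their 1-based position plus 7 (so a→8, b→9, …).
For leopard: l=12→19, e=5→12, o=15→22, p=16→23, a=1→8, r=18→25, d=4→11.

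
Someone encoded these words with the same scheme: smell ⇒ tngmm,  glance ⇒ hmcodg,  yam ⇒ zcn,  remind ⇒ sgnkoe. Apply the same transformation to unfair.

The rule splits by letter class: vowels +2, consonants +1.
Applying it to unfair: u(vowel)+2=w, n(cons)+1=o, f(cons)+1=g, a(vowel)+2=c, i(vowel)+2=k, r(cons)+1=s.

wogcks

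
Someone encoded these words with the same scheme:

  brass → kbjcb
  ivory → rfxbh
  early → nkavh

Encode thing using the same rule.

crrxp

Shifts by position in brass: pos 0: b→k (+9), pos 1: r→b (+10), pos 2: a→j (+9), pos 3: s→c (+10) — repeating every 2. It's a Vigenère-style cipher with numeric key [9,10]: position i shifts by key[i mod 2].
For thing: t+9=c, h+10=r, i+9=r, n+10=x, g+9=p.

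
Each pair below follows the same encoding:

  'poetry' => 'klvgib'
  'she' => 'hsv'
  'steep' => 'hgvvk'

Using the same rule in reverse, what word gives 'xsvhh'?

Letters are reflected about the middle of the alphabet (position → 25−position): Atbash.
Reversing it on xsvhh: x↔c, s↔h, v↔e, h↔s, h↔s.

chess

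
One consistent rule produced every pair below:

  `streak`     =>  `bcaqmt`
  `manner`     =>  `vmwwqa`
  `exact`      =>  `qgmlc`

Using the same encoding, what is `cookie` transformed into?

The shift depends on letter class: consonant s→b is +9, but vowel e→q is +12. The rule splits by letter class: vowels +12, consonants +9.
On cookie: c(cons)+9=l, o(vowel)+12=a, o(vowel)+12=a, k(cons)+9=t, i(vowel)+12=u, e(vowel)+12=q.

laatuq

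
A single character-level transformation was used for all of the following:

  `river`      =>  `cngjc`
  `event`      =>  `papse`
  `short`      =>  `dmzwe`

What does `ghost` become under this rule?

rmzxe

A repeating key of period 2 is used — shifts +11, +5 over and over.
On ghost: g+11=r, h+5=m, o+11=z, s+5=x, t+11=e.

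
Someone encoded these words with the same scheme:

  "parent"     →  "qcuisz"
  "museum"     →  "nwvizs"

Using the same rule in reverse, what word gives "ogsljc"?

nephew

In parent: p→q is +1, a→c is +2, r→u is +3, e→i is +4 — the shift increases by 1 each position. Letter i (0-indexed) is shifted by i+1, so successive shifts are 1, 2, 3, ….
Undoing it on ogsljc: o−1=n, g−2=e, s−3=p, l−4=h, j−5=e, c−6=w.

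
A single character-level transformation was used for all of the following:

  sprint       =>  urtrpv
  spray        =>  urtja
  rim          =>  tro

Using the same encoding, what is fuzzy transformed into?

hdbba

Two shifts are in play — +9 for a/e/i/o/u, +2 for every other letter.
For fuzzy: f(cons)+2=h, u(vowel)+9=d, z(cons)+2=b, z(cons)+2=b, y(cons)+2=a.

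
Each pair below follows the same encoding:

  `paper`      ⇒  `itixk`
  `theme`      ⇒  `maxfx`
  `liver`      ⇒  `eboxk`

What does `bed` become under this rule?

uxw

It's a constant shift of +19 (ROT19).
For bed: b+19=u, e+19=x, d+19=w.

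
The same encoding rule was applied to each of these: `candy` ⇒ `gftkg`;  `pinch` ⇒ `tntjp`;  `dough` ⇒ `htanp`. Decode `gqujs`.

In candy: c→g is +4, a→f is +5, n→t is +6, d→k is +7 — the shift increases by 1 each position. Letter i (0-indexed) is shifted by i+4, so successive shifts are 4, 5, 6, ….
Decoding gqujs: g−4=c, q−5=l, u−6=o, j−7=c, s−8=k.

clock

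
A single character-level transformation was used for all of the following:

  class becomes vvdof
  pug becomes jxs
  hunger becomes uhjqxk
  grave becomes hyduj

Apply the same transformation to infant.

The word is reversed, then every letter is shifted forward by 3.
For infant: reverse → tnafni; then shift: t+3=w, n+3=q, a+3=d, f+3=i, n+3=q, i+3=l.

wqdiql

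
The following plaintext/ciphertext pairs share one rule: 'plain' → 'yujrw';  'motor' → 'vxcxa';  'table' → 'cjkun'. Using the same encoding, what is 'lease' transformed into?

Compare letters: p→y is +9, l→u is +9, a→j is +9 — a constant shift. This is a Caesar cipher with shift 9.
For lease: l+9=u, e+9=n, a+9=j, s+9=b, e+9=n.

unjbn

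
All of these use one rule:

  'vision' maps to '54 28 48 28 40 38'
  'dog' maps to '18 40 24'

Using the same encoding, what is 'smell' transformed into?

With a=1..z=26, the number is 2·pos + 10.
Applying it to smell: s=19→48, m=13→36, e=5→20, l=12→34, l=12→34.

48 36 20 34 34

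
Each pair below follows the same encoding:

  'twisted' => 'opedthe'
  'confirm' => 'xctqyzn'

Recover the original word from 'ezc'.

Two steps: reverse the string, then apply a Caesar shift of +11.
Undoing it on ezc: shift back: e−11=t, z−11=o, c−11=r → tor; then reverse → rot.

rot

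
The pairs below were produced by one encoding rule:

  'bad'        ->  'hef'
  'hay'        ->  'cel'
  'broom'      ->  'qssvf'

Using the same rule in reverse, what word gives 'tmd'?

Read the word backwards and shift each letter +4.
Reversing it on tmd: shift back: t−4=p, m−4=i, d−4=z → piz; then reverse → zip.

zip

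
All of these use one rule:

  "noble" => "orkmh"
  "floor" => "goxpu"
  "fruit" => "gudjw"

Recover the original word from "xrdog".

wound

Shifts by position in noble: pos 0: n→o (+1), pos 1: o→r (+3), pos 2: b→k (+9), pos 3: l→m (+1), pos 4: e→h (+3) — repeating every 3. A repeating key of period 3 is used — shifts +1, +3, +9 over and over.
Undoing it on xrdog: x−1=w, r−3=o, d−9=u, o−1=n, g−3=d.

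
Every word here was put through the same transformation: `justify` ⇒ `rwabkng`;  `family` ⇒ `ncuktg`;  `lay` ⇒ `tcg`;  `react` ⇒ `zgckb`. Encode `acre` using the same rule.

ckzg

The shift depends on letter class: consonant j→r is +8, but vowel u→w is +2. Two shifts are in play — +2 for a/e/i/o/u, +8 for every other letter.
On acre: a(vowel)+2=c, c(cons)+8=k, r(cons)+8=z, e(vowel)+2=g.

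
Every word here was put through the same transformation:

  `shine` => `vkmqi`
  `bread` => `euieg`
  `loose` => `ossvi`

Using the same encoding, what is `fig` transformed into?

imj

The shift depends on letter class: consonant s→v is +3, but vowel i→m is +4. Vowels shift forward by 4 and consonants shift forward by 3.
For fig: f(cons)+3=i, i(vowel)+4=m, g(cons)+3=j.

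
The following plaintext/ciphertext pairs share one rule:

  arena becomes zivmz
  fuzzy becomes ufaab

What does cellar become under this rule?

Each pair mirrors across the alphabet (a↔z, r↔i, e↔v): positions sum to 25. This is the alphabet-reversal cipher (Atbash): a becomes z, b becomes y, etc.
On cellar: c↔x, e↔v, l↔o, l↔o, a↔z, r↔i.

xvoozi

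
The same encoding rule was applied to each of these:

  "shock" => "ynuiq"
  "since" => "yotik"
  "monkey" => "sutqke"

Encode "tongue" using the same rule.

zutmak

Compare letters: s→y is +6, h→n is +6, o→u is +6 — a constant shift. Every letter moves 6 places later in the alphabet, wrapping around z→a.
For tongue: t+6=z, o+6=u, n+6=t, g+6=m, u+6=a, e+6=k.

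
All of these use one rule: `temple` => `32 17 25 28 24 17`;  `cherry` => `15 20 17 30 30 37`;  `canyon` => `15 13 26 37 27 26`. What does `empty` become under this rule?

t is letter #20 and maps to 32: an offset of 12. Letters become their 1-based position plus 12 (so a→13, b→14, …).
On empty: e=5→17, m=13→25, p=16→28, t=20→32, y=25→37.

17 25 28 32 37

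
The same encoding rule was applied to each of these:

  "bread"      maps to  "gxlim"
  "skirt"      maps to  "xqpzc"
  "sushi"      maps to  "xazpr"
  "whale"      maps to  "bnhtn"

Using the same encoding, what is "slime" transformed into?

The shift increases by 1 at each position, starting from +5: 5, 6, 7, ….
Applying it to slime: s+5=x, l+6=r, i+7=p, m+8=u, e+9=n.

xrpun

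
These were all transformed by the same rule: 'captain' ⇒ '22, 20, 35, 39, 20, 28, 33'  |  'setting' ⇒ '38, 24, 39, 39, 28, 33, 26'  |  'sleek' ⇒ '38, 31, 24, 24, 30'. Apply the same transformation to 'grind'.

26, 37, 28, 33, 23

Letters become their 1-based position plus 19 (so a→20, b→21, …).
Applying it to grind: g=7→26, r=18→37, i=9→28, n=14→33, d=4→23.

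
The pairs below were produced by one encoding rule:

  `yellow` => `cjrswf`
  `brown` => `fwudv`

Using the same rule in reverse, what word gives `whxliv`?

In yellow: y→c is +4, e→j is +5, l→r is +6, l→s is +7 — the shift increases by 1 each position. Letter i (0-indexed) is shifted by i+4, so successive shifts are 4, 5, 6, ….
Undoing it on whxliv: w−4=s, h−5=c, x−6=r, l−7=e, i−8=a, v−9=m.

scream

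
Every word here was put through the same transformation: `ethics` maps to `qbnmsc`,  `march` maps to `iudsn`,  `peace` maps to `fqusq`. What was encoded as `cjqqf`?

e(4)→q(16) and t(19)→b(1) fit y≡25x+20 (mod 26); the inverse of 25 mod 26 is 25. This is an affine cipher: with a=0,…,z=25, each position x becomes (25x+20) mod 26.
Reversing it on cjqqf: c(2)→25·(2−20)≡18=s; j(9)→25·(9−20)≡11=l; q(16)→25·(16−20)≡4=e; q(16)→25·(16−20)≡4=e; f(5)→25·(5−20)≡15=p (all mod 26).

sleep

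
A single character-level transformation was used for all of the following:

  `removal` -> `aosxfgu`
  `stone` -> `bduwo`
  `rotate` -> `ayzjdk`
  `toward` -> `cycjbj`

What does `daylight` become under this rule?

Shifts by position in removal: pos 0: r→a (+9), pos 1: e→o (+10), pos 2: m→s (+6), pos 3: o→x (+9), pos 4: v→f (+10), pos 5: a→g (+6) — repeating every 3. It's a Vigenère-style cipher with numeric key [9,10,6]: position i shifts by key[i mod 3].
For daylight: d+9=m, a+10=k, y+6=e, l+9=u, i+10=s, g+6=m, h+9=q, t+10=d.

mkeusmqd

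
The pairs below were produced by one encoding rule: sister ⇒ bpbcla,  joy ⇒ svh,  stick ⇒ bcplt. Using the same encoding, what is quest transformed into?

zblbc

The shift depends on letter class: consonant s→b is +9, but vowel i→p is +7. The rule splits by letter class: vowels +7, consonants +9.
For quest: q(cons)+9=z, u(vowel)+7=b, e(vowel)+7=l, s(cons)+9=b, t(cons)+9=c.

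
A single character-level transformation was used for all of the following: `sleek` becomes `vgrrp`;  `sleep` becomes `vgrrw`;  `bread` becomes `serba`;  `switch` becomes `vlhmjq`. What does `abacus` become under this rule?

bsbjdv

s(18)→v(21) and l(11)→g(6) fit y≡17x+1 (mod 26); the inverse of 17 mod 26 is 23. This is an affine cipher: with a=0,…,z=25, each position x becomes (17x+1) mod 26.
Applying it to abacus: a(0)→17·0+1≡1=b; b(1)→17·1+1≡18=s; a(0)→17·0+1≡1=b; c(2)→17·2+1≡9=j; u(20)→17·20+1≡3=d; s(18)→17·18+1≡21=v (all mod 26).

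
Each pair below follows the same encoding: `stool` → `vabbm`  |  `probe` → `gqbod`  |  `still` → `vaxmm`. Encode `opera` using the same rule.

s(18)→v(21) and t(19)→a(0) fit y≡5x+9 (mod 26); the inverse of 5 mod 26 is 21. Treating letters as 0–25, the rule is x ↦ 5x + 9 (mod 26).
For opera: o(14)→5·14+9≡1=b; p(15)→5·15+9≡6=g; e(4)→5·4+9≡3=d; r(17)→5·17+9≡16=q; a(0)→5·0+9≡9=j (all mod 26).

bgdqj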